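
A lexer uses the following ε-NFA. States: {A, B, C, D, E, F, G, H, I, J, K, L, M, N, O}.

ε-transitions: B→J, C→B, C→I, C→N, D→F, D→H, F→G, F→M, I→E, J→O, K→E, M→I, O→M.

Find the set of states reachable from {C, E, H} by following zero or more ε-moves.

{B, C, E, H, I, J, M, N, O}

Start with {C, E, H}.
From C via ε: add B, I, N.
From B via ε: add J.
From J via ε: add O.
From O via ε: add M.
No new states can be added; the closed set is {B, C, E, H, I, J, M, N, O}.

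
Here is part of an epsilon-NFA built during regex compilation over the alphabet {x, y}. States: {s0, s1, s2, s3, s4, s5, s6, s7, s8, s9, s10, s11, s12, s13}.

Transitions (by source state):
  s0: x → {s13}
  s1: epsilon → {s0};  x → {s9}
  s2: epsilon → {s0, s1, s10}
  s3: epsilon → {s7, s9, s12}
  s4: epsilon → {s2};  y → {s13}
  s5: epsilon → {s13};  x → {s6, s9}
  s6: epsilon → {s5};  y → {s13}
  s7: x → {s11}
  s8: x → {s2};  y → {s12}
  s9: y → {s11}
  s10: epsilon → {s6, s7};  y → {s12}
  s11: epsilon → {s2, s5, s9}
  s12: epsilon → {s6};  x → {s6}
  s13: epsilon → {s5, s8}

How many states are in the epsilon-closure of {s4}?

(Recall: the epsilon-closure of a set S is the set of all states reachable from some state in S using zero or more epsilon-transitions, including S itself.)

Start with {s4}.
From s4 via epsilon: add s2.
From s2 via epsilon: add s0, s1, s10.
From s10 via epsilon: add s6, s7.
From s6 via epsilon: add s5.
From s5 via epsilon: add s13.
From s13 via epsilon: add s8.
epsilon-closure = {s0, s1, s2, s4, s5, s6, s7, s8, s10, s13}, which has 10 states.

10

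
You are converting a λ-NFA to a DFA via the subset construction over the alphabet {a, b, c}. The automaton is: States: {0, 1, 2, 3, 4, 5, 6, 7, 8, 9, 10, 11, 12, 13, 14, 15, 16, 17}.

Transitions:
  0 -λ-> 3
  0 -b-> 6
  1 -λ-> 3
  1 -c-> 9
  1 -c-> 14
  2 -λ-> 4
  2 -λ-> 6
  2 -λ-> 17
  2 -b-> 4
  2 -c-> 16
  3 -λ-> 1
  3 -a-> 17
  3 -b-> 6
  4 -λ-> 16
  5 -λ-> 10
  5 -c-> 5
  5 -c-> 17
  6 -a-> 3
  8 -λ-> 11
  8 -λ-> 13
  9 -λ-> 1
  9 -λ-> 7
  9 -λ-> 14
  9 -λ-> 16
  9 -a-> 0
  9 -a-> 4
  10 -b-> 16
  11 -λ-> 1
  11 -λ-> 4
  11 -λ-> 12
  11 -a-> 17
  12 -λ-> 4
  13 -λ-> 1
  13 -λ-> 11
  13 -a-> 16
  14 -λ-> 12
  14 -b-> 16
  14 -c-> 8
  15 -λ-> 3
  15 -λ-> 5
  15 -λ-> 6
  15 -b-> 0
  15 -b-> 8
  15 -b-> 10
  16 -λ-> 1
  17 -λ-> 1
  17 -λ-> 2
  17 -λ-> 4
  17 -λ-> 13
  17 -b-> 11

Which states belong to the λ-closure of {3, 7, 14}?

{1, 3, 4, 7, 12, 14, 16}

Start with {3, 7, 14}.
From 3 via λ: add 1.
From 14 via λ: add 12.
From 12 via λ: add 4.
From 4 via λ: add 16.
No new states can be added; the closed set is {1, 3, 4, 7, 12, 14, 16}.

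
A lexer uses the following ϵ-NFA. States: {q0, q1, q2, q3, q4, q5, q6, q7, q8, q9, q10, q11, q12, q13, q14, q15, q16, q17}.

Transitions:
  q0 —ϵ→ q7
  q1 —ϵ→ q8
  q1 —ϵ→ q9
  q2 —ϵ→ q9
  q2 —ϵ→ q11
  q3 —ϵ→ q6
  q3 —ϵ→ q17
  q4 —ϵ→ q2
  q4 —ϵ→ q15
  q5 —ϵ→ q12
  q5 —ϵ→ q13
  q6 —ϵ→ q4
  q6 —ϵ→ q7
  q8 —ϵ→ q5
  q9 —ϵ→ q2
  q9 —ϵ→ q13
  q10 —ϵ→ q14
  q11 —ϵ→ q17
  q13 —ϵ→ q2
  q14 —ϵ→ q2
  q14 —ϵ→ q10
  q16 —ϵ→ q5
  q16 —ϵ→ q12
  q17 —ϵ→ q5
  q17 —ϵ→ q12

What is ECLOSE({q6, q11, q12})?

Start with {q6, q11, q12}.
From q6 via ϵ: add q4, q7.
From q11 via ϵ: add q17.
From q4 via ϵ: add q2, q15.
From q17 via ϵ: add q5.
From q2 via ϵ: add q9.
From q5 via ϵ: add q13.
No new states can be added; the closed set is {q2, q4, q5, q6, q7, q9, q11, q12, q13, q15, q17}.

{q2, q4, q5, q6, q7, q9, q11, q12, q13, q15, q17}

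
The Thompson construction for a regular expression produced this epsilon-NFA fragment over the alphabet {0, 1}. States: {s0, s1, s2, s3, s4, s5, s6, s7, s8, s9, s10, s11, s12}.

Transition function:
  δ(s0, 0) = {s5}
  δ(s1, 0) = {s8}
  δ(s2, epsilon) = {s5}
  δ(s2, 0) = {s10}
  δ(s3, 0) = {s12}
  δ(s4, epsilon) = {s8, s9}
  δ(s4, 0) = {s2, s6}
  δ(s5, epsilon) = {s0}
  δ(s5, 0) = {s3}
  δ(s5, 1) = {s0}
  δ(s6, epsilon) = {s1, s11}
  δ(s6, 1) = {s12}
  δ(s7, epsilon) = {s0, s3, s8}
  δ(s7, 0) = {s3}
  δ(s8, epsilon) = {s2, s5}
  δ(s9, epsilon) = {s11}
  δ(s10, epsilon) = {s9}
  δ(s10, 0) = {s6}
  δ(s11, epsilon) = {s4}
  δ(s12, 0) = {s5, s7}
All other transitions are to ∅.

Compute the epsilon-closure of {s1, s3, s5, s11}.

Start with {s1, s3, s5, s11}.
From s5 via epsilon: add s0.
From s11 via epsilon: add s4.
From s4 via epsilon: add s8, s9.
From s8 via epsilon: add s2.
No new states can be added; the closed set is {s0, s1, s2, s3, s4, s5, s8, s9, s11}.

{s0, s1, s2, s3, s4, s5, s8, s9, s11}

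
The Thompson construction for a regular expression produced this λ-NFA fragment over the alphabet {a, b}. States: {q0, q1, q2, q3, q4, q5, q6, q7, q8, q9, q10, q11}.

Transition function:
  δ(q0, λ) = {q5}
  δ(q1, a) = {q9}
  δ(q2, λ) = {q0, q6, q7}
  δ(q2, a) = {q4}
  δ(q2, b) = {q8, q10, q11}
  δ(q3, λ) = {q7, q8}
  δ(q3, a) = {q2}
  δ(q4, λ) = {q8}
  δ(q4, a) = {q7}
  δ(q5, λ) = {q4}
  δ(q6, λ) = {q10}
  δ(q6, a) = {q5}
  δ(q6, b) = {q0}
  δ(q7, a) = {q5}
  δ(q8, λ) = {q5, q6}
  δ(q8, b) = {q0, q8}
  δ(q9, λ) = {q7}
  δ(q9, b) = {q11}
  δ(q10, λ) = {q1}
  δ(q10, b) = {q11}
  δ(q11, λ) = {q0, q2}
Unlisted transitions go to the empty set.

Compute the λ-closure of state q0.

{q0, q1, q4, q5, q6, q8, q10}

Start with {q0}.
From q0 via λ: add q5.
From q5 via λ: add q4.
From q4 via λ: add q8.
From q8 via λ: add q6.
From q6 via λ: add q10.
From q10 via λ: add q1.
No new states can be added; the closed set is {q0, q1, q4, q5, q6, q8, q10}.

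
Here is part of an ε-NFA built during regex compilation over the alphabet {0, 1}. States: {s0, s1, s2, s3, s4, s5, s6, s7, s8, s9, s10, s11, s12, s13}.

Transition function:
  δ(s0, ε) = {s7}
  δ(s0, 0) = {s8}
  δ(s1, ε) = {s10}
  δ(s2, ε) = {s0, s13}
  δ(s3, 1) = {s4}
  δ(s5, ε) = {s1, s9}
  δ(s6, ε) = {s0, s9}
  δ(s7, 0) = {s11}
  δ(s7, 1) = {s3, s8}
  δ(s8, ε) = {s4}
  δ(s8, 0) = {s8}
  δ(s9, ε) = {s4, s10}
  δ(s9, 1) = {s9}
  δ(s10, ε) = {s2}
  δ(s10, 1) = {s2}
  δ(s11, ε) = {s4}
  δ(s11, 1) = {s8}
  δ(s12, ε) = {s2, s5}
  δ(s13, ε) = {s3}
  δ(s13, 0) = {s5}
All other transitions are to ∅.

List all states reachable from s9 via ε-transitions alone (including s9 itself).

Start with {s9}.
From s9 via ε: add s4, s10.
From s10 via ε: add s2.
From s2 via ε: add s0, s13.
From s0 via ε: add s7.
From s13 via ε: add s3.
No new states can be added; the closed set is {s0, s2, s3, s4, s7, s9, s10, s13}.

{s0, s2, s3, s4, s7, s9, s10, s13}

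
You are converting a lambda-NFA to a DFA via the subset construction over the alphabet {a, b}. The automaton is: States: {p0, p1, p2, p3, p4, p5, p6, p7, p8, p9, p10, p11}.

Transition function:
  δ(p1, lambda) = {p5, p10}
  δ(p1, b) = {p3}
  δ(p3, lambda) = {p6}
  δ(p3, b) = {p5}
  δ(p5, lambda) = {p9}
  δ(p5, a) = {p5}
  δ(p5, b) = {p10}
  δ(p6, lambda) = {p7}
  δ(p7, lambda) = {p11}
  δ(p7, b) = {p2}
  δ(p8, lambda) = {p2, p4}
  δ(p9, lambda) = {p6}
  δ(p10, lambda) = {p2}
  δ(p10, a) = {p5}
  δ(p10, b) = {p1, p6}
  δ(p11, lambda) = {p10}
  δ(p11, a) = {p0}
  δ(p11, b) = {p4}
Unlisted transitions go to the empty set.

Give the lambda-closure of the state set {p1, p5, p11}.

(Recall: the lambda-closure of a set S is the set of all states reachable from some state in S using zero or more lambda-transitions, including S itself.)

Start with {p1, p5, p11}.
From p1 via lambda: add p10.
From p5 via lambda: add p9.
From p9 via lambda: add p6.
From p10 via lambda: add p2.
From p6 via lambda: add p7.
No new states can be added; the closed set is {p1, p2, p5, p6, p7, p9, p10, p11}.

{p1, p2, p5, p6, p7, p9, p10, p11}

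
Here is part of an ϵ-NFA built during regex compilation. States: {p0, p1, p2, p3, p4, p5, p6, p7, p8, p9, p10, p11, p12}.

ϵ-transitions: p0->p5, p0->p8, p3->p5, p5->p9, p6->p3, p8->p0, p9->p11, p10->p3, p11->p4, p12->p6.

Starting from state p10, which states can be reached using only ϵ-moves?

{p3, p4, p5, p9, p10, p11}

Start with {p10}.
From p10 via ϵ: add p3.
From p3 via ϵ: add p5.
From p5 via ϵ: add p9.
From p9 via ϵ: add p11.
From p11 via ϵ: add p4.
No new states can be added; the closed set is {p3, p4, p5, p9, p10, p11}.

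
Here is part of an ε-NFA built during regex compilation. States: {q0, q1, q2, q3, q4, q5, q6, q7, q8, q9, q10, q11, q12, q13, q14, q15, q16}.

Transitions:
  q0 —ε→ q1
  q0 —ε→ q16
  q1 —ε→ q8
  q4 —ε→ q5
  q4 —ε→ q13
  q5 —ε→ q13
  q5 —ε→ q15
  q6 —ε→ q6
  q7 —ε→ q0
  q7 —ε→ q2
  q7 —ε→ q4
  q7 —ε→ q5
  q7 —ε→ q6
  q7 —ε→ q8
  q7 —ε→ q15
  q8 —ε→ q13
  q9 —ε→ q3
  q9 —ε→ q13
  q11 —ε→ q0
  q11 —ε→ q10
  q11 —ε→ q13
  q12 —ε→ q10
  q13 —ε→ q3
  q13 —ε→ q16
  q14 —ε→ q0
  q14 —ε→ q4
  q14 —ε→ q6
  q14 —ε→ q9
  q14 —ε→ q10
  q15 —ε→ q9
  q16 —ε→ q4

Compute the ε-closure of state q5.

{q3, q4, q5, q9, q13, q15, q16}

Start with {q5}.
From q5 via ε: add q13, q15.
From q13 via ε: add q3, q16.
From q15 via ε: add q9.
From q16 via ε: add q4.
No new states can be added; the closed set is {q3, q4, q5, q9, q13, q15, q16}.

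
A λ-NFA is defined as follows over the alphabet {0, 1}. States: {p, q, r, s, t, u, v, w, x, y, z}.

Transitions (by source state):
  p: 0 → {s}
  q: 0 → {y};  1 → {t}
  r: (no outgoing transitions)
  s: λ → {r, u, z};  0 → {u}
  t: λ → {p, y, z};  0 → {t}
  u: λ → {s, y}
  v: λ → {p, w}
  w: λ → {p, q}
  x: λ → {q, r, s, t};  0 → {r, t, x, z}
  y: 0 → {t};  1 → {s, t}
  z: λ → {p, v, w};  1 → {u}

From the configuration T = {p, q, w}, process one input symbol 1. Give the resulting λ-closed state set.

q on 1 → {t}.
No 1-transition from p, w.
Union after reading 1: {t}.
Now take the λ-closure:
From t via λ: add p, y, z.
From z via λ: add v, w.
From w via λ: add q.
No new states can be added; the closed set is {p, q, t, v, w, y, z}.

{p, q, t, v, w, y, z}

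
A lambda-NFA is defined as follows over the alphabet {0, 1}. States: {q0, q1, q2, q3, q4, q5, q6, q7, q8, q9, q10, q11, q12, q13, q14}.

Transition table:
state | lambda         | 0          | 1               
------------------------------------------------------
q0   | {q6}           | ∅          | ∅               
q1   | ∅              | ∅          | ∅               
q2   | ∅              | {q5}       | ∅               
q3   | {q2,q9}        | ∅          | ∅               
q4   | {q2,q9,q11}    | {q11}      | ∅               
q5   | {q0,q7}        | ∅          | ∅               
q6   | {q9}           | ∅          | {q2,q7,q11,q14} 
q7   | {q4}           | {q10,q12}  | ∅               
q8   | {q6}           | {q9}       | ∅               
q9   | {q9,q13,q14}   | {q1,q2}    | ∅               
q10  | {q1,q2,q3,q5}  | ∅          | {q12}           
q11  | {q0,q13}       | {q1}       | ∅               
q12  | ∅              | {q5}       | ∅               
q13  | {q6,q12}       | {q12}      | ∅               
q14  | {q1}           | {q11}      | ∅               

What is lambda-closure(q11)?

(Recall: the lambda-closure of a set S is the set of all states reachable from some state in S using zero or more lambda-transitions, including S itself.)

Start with {q11}.
From q11 via lambda: add q0, q13.
From q0 via lambda: add q6.
From q13 via lambda: add q12.
From q6 via lambda: add q9.
From q9 via lambda: add q14.
From q14 via lambda: add q1.
No new states can be added; the closed set is {q0, q1, q6, q9, q11, q12, q13, q14}.

{q0, q1, q6, q9, q11, q12, q13, q14}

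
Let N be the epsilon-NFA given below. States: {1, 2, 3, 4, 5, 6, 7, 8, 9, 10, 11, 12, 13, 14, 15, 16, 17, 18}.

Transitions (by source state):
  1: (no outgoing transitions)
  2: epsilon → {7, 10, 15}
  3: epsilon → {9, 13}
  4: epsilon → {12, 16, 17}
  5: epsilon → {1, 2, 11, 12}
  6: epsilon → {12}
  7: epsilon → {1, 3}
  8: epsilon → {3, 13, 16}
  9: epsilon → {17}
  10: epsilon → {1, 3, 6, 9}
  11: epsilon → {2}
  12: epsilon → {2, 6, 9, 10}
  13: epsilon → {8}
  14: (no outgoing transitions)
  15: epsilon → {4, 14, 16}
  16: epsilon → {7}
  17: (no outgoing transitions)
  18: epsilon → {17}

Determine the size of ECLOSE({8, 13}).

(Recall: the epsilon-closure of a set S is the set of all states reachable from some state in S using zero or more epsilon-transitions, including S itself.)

8

Start with {8, 13}.
From 8 via epsilon: add 3, 16.
From 3 via epsilon: add 9.
From 16 via epsilon: add 7.
From 7 via epsilon: add 1.
From 9 via epsilon: add 17.
epsilon-closure = {1, 3, 7, 8, 9, 13, 16, 17}, which has 8 states.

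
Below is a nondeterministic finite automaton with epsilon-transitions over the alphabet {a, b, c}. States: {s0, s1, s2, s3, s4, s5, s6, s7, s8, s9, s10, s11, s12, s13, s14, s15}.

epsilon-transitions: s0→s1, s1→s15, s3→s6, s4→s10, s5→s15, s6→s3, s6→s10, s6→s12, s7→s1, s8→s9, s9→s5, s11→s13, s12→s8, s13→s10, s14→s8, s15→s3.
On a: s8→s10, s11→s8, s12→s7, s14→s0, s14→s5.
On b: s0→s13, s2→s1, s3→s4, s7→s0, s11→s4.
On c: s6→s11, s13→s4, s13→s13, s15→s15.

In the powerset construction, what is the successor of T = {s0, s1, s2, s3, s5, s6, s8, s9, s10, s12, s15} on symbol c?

{s3, s5, s6, s8, s9, s10, s11, s12, s13, s15}

s6 on c → {s11}.
s15 on c → {s15}.
No c-transition from s0, s1, s2, s3, s5, s8, s9, s10, s12.
Union after reading c: {s11, s15}.
Now take the epsilon-closure:
From s11 via epsilon: add s13.
From s15 via epsilon: add s3.
From s3 via epsilon: add s6.
From s13 via epsilon: add s10.
From s6 via epsilon: add s12.
From s12 via epsilon: add s8.
From s8 via epsilon: add s9.
From s9 via epsilon: add s5.
No new states can be added; the closed set is {s3, s5, s6, s8, s9, s10, s11, s12, s13, s15}.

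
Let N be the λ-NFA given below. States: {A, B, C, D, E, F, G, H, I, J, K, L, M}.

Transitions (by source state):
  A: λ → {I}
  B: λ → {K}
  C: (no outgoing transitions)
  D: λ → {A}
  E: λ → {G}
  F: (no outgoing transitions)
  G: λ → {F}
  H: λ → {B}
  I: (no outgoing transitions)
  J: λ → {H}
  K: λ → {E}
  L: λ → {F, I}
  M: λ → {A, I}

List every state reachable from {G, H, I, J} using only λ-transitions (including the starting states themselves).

{B, E, F, G, H, I, J, K}

Start with {G, H, I, J}.
From G via λ: add F.
From H via λ: add B.
From B via λ: add K.
From K via λ: add E.
No new states can be added; the closed set is {B, E, F, G, H, I, J, K}.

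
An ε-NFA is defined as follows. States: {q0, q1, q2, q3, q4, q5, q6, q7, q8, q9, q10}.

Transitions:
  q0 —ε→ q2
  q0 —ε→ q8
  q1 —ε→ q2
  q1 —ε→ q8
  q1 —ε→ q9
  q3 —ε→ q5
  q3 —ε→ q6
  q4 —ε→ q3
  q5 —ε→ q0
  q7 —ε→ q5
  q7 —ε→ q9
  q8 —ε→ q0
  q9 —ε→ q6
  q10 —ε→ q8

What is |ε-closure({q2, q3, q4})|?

7

Start with {q2, q3, q4}.
From q3 via ε: add q5, q6.
From q5 via ε: add q0.
From q0 via ε: add q8.
ε-closure = {q0, q2, q3, q4, q5, q6, q8}, which has 7 states.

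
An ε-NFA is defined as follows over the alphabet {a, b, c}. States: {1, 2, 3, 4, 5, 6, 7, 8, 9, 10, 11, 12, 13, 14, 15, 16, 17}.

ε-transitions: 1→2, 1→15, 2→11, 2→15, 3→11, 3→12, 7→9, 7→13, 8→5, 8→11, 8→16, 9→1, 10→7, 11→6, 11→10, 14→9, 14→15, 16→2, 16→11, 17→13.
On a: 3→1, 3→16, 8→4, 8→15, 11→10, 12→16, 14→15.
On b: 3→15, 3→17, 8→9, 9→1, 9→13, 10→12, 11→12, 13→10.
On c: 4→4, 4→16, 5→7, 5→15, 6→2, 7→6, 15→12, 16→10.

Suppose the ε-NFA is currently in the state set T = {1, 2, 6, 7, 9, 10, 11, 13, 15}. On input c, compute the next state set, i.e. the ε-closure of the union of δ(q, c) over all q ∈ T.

6 on c → {2}.
7 on c → {6}.
15 on c → {12}.
No c-transition from 1, 2, 9, 10, 11, 13.
Union after reading c: {2, 6, 12}.
Now take the ε-closure:
From 2 via ε: add 11, 15.
From 11 via ε: add 10.
From 10 via ε: add 7.
From 7 via ε: add 9, 13.
From 9 via ε: add 1.
No new states can be added; the closed set is {1, 2, 6, 7, 9, 10, 11, 12, 13, 15}.

{1, 2, 6, 7, 9, 10, 11, 12, 13, 15}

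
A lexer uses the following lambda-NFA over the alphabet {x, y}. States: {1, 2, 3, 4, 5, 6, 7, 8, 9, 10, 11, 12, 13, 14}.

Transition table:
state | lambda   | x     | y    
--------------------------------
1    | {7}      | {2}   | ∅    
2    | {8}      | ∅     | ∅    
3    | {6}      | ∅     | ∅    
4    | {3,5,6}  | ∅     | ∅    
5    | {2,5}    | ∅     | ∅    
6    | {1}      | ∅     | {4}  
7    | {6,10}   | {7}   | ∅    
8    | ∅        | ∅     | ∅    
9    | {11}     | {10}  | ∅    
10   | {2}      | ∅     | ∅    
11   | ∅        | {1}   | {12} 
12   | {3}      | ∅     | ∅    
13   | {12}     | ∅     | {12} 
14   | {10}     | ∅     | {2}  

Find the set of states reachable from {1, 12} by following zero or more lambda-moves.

{1, 2, 3, 6, 7, 8, 10, 12}

Start with {1, 12}.
From 1 via lambda: add 7.
From 12 via lambda: add 3.
From 3 via lambda: add 6.
From 7 via lambda: add 10.
From 10 via lambda: add 2.
From 2 via lambda: add 8.
No new states can be added; the closed set is {1, 2, 3, 6, 7, 8, 10, 12}.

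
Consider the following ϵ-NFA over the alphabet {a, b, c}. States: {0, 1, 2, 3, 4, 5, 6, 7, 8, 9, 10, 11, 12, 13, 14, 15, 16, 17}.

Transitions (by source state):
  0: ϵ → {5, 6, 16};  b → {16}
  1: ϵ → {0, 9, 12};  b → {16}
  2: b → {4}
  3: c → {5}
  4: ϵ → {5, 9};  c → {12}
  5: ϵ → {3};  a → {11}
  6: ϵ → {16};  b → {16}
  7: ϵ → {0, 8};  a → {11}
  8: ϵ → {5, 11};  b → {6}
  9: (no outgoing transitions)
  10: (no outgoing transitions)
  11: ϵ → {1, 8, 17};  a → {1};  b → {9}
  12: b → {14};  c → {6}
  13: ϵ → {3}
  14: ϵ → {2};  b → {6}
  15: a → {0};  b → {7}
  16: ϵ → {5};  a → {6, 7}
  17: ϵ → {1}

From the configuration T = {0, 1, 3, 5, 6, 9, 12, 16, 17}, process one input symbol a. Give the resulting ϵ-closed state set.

{0, 1, 3, 5, 6, 7, 8, 9, 11, 12, 16, 17}

5 on a → {11}.
16 on a → {6, 7}.
No a-transition from 0, 1, 3, 6, 9, 12, 17.
Union after reading a: {6, 7, 11}.
Now take the ϵ-closure:
From 6 via ϵ: add 16.
From 7 via ϵ: add 0, 8.
From 11 via ϵ: add 1, 17.
From 0 via ϵ: add 5.
From 1 via ϵ: add 9, 12.
From 5 via ϵ: add 3.
No new states can be added; the closed set is {0, 1, 3, 5, 6, 7, 8, 9, 11, 12, 16, 17}.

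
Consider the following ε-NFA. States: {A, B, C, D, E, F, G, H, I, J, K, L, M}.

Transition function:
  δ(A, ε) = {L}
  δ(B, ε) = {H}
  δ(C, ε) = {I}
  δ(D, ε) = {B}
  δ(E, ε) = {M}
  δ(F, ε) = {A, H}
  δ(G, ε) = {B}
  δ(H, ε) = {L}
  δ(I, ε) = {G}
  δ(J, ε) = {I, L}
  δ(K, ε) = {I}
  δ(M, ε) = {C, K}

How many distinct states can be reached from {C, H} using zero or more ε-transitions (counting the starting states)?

Start with {C, H}.
From C via ε: add I.
From H via ε: add L.
From I via ε: add G.
From G via ε: add B.
ε-closure = {B, C, G, H, I, L}, which has 6 states.

6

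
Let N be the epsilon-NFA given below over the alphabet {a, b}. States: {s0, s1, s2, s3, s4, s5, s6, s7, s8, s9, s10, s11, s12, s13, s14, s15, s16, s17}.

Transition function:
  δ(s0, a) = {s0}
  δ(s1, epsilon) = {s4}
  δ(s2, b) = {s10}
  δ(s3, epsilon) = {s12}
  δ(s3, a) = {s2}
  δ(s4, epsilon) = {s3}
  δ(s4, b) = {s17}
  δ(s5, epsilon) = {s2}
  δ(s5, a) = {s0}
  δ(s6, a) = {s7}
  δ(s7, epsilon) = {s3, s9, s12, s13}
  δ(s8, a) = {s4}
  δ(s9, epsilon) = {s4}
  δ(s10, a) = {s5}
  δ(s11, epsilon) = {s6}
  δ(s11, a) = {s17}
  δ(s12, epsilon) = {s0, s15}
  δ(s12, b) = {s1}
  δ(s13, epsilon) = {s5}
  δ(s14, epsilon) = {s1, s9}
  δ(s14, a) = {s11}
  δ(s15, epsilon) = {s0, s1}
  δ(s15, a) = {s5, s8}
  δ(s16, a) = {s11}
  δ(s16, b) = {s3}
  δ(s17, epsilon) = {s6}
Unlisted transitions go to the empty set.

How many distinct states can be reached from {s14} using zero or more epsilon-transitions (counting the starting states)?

Start with {s14}.
From s14 via epsilon: add s1, s9.
From s1 via epsilon: add s4.
From s4 via epsilon: add s3.
From s3 via epsilon: add s12.
From s12 via epsilon: add s0, s15.
epsilon-closure = {s0, s1, s3, s4, s9, s12, s14, s15}, which has 8 states.

8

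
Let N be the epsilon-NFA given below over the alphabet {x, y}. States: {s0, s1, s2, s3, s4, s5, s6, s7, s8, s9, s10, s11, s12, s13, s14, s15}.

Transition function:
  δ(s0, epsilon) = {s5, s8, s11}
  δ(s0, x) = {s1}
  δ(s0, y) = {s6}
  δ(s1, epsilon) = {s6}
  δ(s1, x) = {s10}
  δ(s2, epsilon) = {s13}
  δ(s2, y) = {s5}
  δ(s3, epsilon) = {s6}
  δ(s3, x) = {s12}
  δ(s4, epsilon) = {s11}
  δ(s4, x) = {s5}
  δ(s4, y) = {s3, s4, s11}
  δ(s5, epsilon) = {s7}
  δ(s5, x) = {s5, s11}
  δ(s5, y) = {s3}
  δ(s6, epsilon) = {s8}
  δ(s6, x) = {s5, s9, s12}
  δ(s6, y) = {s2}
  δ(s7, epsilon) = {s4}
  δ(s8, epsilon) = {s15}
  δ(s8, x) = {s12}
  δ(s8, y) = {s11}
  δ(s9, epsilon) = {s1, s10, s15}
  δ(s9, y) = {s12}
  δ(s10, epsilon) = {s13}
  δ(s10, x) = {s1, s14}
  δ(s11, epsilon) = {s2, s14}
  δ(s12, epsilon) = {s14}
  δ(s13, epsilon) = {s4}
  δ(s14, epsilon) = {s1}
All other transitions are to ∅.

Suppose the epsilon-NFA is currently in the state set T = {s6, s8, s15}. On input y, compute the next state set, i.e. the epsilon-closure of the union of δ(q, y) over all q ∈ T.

{s1, s2, s4, s6, s8, s11, s13, s14, s15}

s6 on y → {s2}.
s8 on y → {s11}.
No y-transition from s15.
Union after reading y: {s2, s11}.
Now take the epsilon-closure:
From s2 via epsilon: add s13.
From s11 via epsilon: add s14.
From s13 via epsilon: add s4.
From s14 via epsilon: add s1.
From s1 via epsilon: add s6.
From s6 via epsilon: add s8.
From s8 via epsilon: add s15.
No new states can be added; the closed set is {s1, s2, s4, s6, s8, s11, s13, s14, s15}.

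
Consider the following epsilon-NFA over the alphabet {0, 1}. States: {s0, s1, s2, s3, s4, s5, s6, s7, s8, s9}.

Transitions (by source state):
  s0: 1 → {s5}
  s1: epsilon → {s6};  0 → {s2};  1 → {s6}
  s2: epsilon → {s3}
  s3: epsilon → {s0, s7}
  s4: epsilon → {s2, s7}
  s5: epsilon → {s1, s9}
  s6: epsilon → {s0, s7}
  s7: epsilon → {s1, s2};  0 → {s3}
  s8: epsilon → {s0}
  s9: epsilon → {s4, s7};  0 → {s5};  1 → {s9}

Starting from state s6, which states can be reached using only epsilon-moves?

Start with {s6}.
From s6 via epsilon: add s0, s7.
From s7 via epsilon: add s1, s2.
From s2 via epsilon: add s3.
No new states can be added; the closed set is {s0, s1, s2, s3, s6, s7}.

{s0, s1, s2, s3, s6, s7}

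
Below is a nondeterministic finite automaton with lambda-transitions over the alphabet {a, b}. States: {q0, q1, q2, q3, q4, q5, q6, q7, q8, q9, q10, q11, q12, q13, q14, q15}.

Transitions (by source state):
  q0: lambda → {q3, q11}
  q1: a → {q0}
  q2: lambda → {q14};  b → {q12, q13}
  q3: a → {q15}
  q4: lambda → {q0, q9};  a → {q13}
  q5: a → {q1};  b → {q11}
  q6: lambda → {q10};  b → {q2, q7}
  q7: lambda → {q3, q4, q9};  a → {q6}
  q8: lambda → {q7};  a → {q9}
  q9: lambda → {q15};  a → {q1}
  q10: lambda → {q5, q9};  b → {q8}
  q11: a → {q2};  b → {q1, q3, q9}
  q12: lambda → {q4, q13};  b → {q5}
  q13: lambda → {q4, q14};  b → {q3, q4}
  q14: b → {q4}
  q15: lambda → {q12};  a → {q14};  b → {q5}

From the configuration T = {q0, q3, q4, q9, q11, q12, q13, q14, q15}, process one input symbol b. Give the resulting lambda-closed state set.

{q0, q1, q3, q4, q5, q9, q11, q12, q13, q14, q15}

q11 on b → {q1, q3, q9}.
q12 on b → {q5}.
q13 on b → {q3, q4}.
q14 on b → {q4}.
q15 on b → {q5}.
No b-transition from q0, q3, q4, q9.
Union after reading b: {q1, q3, q4, q5, q9}.
Now take the lambda-closure:
From q4 via lambda: add q0.
From q9 via lambda: add q15.
From q0 via lambda: add q11.
From q15 via lambda: add q12.
From q12 via lambda: add q13.
From q13 via lambda: add q14.
No new states can be added; the closed set is {q0, q1, q3, q4, q5, q9, q11, q12, q13, q14, q15}.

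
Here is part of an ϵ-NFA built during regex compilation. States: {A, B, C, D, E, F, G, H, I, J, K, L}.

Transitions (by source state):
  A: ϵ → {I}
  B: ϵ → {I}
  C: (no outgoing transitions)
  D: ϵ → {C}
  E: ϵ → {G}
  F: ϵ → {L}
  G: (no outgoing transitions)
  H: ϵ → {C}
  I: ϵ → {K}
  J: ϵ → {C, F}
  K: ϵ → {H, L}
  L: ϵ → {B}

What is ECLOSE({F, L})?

{B, C, F, H, I, K, L}

Start with {F, L}.
From L via ϵ: add B.
From B via ϵ: add I.
From I via ϵ: add K.
From K via ϵ: add H.
From H via ϵ: add C.
No new states can be added; the closed set is {B, C, F, H, I, K, L}.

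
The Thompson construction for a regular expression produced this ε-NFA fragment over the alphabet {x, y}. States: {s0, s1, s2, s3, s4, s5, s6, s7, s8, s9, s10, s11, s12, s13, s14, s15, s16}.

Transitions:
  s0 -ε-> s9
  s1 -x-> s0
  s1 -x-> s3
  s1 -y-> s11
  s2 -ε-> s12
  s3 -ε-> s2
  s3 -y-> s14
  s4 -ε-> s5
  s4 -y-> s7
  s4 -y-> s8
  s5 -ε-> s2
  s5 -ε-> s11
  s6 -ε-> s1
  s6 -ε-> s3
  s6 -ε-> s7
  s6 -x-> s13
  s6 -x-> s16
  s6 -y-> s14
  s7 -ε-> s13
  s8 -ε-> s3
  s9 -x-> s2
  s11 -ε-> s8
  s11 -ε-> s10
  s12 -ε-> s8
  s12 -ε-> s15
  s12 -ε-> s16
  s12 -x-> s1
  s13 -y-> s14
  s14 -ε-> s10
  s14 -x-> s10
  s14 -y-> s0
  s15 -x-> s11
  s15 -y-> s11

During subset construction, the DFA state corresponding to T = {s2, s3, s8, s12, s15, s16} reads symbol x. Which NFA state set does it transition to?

{s1, s2, s3, s8, s10, s11, s12, s15, s16}

s12 on x → {s1}.
s15 on x → {s11}.
No x-transition from s2, s3, s8, s16.
Union after reading x: {s1, s11}.
Now take the ε-closure:
From s11 via ε: add s8, s10.
From s8 via ε: add s3.
From s3 via ε: add s2.
From s2 via ε: add s12.
From s12 via ε: add s15, s16.
No new states can be added; the closed set is {s1, s2, s3, s8, s10, s11, s12, s15, s16}.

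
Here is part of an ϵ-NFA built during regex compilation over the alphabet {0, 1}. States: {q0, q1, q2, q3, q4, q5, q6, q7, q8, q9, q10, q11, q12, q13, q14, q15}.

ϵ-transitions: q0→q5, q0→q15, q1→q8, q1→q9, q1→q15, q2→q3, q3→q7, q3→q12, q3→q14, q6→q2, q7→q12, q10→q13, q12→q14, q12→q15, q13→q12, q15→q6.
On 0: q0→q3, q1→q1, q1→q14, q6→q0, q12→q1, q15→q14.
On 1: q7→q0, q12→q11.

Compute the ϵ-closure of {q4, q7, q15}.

Start with {q4, q7, q15}.
From q7 via ϵ: add q12.
From q15 via ϵ: add q6.
From q6 via ϵ: add q2.
From q12 via ϵ: add q14.
From q2 via ϵ: add q3.
No new states can be added; the closed set is {q2, q3, q4, q6, q7, q12, q14, q15}.

{q2, q3, q4, q6, q7, q12, q14, q15}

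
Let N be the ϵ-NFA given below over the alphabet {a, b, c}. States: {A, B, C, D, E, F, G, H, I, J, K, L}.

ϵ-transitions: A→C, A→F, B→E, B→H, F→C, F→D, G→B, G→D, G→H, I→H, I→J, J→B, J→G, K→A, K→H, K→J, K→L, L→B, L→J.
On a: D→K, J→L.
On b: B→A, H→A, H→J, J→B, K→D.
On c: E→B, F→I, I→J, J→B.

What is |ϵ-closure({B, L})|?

7

Start with {B, L}.
From B via ϵ: add E, H.
From L via ϵ: add J.
From J via ϵ: add G.
From G via ϵ: add D.
ϵ-closure = {B, D, E, G, H, J, L}, which has 7 states.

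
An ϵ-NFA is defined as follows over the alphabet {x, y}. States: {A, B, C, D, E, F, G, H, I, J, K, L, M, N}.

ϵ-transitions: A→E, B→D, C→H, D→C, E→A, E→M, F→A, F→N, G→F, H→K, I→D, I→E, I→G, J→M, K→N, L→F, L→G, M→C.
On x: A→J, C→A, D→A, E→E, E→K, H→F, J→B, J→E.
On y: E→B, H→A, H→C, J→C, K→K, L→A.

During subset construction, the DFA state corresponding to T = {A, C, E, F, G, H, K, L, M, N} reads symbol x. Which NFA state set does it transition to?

A on x → {J}.
C on x → {A}.
E on x → {E, K}.
H on x → {F}.
No x-transition from F, G, K, L, M, N.
Union after reading x: {A, E, F, J, K}.
Now take the ϵ-closure:
From E via ϵ: add M.
From F via ϵ: add N.
From M via ϵ: add C.
From C via ϵ: add H.
No new states can be added; the closed set is {A, C, E, F, H, J, K, M, N}.

{A, C, E, F, H, J, K, M, N}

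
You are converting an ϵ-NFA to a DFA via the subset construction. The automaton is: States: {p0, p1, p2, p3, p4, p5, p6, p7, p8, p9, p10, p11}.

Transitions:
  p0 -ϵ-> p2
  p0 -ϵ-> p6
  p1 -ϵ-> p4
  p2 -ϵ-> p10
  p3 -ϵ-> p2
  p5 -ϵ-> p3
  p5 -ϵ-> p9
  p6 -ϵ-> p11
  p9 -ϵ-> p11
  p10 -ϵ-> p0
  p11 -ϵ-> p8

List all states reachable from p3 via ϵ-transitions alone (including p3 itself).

{p0, p2, p3, p6, p8, p10, p11}

Start with {p3}.
From p3 via ϵ: add p2.
From p2 via ϵ: add p10.
From p10 via ϵ: add p0.
From p0 via ϵ: add p6.
From p6 via ϵ: add p11.
From p11 via ϵ: add p8.
No new states can be added; the closed set is {p0, p2, p3, p6, p8, p10, p11}.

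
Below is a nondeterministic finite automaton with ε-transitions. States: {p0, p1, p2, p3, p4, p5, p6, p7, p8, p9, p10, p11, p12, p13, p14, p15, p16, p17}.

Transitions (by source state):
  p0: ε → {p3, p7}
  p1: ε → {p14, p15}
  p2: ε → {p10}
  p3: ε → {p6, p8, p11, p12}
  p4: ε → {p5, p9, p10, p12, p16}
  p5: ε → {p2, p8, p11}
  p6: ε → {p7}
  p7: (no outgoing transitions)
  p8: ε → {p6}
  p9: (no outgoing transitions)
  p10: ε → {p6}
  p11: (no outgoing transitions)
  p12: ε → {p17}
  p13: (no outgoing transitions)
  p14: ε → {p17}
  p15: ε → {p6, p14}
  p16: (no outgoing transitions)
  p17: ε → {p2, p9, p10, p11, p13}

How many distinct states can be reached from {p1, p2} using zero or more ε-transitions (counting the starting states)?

Start with {p1, p2}.
From p1 via ε: add p14, p15.
From p2 via ε: add p10.
From p10 via ε: add p6.
From p14 via ε: add p17.
From p6 via ε: add p7.
From p17 via ε: add p9, p11, p13.
ε-closure = {p1, p2, p6, p7, p9, p10, p11, p13, p14, p15, p17}, which has 11 states.

11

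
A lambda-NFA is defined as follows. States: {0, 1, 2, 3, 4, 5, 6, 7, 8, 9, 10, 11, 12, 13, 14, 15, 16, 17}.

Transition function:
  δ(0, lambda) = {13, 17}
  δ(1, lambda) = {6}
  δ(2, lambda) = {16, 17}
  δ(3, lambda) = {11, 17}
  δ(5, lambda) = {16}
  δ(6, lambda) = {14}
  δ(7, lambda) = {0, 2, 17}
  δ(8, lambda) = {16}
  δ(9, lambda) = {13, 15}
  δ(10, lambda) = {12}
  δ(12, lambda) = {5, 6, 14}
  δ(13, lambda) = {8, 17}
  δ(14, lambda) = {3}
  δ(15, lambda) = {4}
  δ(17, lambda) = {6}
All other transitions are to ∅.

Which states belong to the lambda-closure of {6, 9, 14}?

Start with {6, 9, 14}.
From 9 via lambda: add 13, 15.
From 14 via lambda: add 3.
From 3 via lambda: add 11, 17.
From 13 via lambda: add 8.
From 15 via lambda: add 4.
From 8 via lambda: add 16.
No new states can be added; the closed set is {3, 4, 6, 8, 9, 11, 13, 14, 15, 16, 17}.

{3, 4, 6, 8, 9, 11, 13, 14, 15, 16, 17}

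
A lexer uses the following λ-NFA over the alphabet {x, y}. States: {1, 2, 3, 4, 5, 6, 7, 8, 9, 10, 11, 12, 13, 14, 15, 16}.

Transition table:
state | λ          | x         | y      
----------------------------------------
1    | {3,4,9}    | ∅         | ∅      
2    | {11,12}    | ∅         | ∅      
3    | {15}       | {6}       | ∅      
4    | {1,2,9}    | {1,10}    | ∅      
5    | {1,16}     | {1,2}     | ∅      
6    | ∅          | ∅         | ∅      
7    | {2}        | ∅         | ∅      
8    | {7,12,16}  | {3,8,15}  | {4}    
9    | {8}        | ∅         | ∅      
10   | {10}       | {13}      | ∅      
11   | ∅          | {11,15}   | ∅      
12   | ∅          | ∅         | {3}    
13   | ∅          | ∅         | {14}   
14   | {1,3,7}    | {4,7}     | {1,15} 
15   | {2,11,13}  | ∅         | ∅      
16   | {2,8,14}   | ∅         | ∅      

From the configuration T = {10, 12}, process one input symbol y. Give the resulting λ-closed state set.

12 on y → {3}.
No y-transition from 10.
Union after reading y: {3}.
Now take the λ-closure:
From 3 via λ: add 15.
From 15 via λ: add 2, 11, 13.
From 2 via λ: add 12.
No new states can be added; the closed set is {2, 3, 11, 12, 13, 15}.

{2, 3, 11, 12, 13, 15}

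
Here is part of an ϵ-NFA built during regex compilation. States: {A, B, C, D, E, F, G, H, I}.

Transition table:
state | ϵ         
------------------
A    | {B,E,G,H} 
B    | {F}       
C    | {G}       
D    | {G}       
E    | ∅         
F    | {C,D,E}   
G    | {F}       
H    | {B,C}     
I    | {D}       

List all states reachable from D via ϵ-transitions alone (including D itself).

Start with {D}.
From D via ϵ: add G.
From G via ϵ: add F.
From F via ϵ: add C, E.
No new states can be added; the closed set is {C, D, E, F, G}.

{C, D, E, F, G}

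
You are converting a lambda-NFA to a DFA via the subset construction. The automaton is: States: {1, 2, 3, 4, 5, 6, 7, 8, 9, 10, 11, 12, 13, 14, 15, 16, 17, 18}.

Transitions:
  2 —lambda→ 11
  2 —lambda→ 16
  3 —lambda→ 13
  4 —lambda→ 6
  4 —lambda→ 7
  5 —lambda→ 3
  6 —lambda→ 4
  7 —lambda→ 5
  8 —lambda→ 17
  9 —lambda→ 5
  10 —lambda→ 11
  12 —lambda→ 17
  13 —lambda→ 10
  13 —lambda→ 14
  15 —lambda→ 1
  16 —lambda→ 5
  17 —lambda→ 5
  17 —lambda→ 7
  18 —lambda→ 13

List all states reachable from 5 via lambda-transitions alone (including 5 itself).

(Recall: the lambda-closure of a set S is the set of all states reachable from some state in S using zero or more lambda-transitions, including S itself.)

{3, 5, 10, 11, 13, 14}

Start with {5}.
From 5 via lambda: add 3.
From 3 via lambda: add 13.
From 13 via lambda: add 10, 14.
From 10 via lambda: add 11.
No new states can be added; the closed set is {3, 5, 10, 11, 13, 14}.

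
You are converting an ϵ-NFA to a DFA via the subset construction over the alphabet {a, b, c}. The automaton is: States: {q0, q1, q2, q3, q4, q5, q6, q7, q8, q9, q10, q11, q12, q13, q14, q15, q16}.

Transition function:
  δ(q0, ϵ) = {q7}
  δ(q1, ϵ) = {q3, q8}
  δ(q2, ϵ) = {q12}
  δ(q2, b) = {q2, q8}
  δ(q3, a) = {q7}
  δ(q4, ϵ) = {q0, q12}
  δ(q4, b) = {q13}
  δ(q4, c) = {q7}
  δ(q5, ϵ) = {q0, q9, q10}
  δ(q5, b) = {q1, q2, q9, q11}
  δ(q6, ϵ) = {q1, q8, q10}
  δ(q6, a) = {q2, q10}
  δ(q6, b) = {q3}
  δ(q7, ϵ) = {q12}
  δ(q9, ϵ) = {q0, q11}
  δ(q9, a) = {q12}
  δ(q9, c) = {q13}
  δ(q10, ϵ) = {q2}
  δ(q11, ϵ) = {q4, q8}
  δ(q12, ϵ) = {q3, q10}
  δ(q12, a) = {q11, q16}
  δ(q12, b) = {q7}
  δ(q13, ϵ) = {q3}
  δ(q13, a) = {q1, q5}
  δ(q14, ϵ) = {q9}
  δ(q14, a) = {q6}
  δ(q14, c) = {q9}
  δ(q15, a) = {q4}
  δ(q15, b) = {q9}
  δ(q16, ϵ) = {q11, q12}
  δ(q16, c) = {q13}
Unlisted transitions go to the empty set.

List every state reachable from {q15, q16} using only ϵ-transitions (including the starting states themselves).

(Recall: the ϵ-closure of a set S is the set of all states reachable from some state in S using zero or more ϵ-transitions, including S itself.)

{q0, q2, q3, q4, q7, q8, q10, q11, q12, q15, q16}

Start with {q15, q16}.
From q16 via ϵ: add q11, q12.
From q11 via ϵ: add q4, q8.
From q12 via ϵ: add q3, q10.
From q4 via ϵ: add q0.
From q10 via ϵ: add q2.
From q0 via ϵ: add q7.
No new states can be added; the closed set is {q0, q2, q3, q4, q7, q8, q10, q11, q12, q15, q16}.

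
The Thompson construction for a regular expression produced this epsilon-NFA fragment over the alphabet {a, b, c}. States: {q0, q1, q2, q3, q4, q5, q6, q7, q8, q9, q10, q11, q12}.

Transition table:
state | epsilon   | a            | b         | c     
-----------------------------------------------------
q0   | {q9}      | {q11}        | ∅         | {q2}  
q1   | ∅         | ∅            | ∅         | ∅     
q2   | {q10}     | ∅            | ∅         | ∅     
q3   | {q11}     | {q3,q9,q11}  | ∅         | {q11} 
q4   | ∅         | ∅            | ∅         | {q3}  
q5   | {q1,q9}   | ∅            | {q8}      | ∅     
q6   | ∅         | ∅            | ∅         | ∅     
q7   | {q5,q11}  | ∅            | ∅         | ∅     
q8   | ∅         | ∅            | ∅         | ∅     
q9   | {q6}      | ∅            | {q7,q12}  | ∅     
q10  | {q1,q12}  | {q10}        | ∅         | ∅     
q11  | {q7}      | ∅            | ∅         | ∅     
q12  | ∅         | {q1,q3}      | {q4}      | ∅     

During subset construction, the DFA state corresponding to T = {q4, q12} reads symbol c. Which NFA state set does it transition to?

{q1, q3, q5, q6, q7, q9, q11}

q4 on c → {q3}.
No c-transition from q12.
Union after reading c: {q3}.
Now take the epsilon-closure:
From q3 via epsilon: add q11.
From q11 via epsilon: add q7.
From q7 via epsilon: add q5.
From q5 via epsilon: add q1, q9.
From q9 via epsilon: add q6.
No new states can be added; the closed set is {q1, q3, q5, q6, q7, q9, q11}.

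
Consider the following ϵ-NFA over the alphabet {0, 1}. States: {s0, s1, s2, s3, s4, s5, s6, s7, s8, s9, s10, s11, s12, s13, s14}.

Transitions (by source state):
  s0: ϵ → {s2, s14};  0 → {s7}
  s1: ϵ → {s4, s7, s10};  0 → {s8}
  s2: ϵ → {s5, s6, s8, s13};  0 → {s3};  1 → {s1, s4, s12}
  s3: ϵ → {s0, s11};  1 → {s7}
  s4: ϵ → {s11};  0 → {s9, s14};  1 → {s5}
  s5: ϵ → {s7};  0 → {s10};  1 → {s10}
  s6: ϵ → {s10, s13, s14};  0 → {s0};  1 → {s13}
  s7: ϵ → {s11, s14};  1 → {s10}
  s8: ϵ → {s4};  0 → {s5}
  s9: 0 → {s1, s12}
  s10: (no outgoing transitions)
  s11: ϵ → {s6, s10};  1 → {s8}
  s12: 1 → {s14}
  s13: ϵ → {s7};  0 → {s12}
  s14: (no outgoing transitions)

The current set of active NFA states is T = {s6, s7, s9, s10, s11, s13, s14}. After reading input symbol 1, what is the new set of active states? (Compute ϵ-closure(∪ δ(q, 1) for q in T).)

{s4, s6, s7, s8, s10, s11, s13, s14}

s6 on 1 → {s13}.
s7 on 1 → {s10}.
s11 on 1 → {s8}.
No 1-transition from s9, s10, s13, s14.
Union after reading 1: {s8, s10, s13}.
Now take the ϵ-closure:
From s8 via ϵ: add s4.
From s13 via ϵ: add s7.
From s4 via ϵ: add s11.
From s7 via ϵ: add s14.
From s11 via ϵ: add s6.
No new states can be added; the closed set is {s4, s6, s7, s8, s10, s11, s13, s14}.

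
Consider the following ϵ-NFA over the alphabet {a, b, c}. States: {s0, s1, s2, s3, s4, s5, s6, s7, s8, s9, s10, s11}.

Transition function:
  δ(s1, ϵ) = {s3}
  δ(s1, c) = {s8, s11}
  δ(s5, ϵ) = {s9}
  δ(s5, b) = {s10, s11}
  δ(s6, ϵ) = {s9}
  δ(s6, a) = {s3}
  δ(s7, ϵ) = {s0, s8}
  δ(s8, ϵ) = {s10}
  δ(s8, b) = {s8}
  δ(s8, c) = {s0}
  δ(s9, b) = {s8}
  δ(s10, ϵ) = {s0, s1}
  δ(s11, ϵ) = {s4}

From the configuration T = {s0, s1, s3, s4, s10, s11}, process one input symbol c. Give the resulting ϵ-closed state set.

s1 on c → {s8, s11}.
No c-transition from s0, s3, s4, s10, s11.
Union after reading c: {s8, s11}.
Now take the ϵ-closure:
From s8 via ϵ: add s10.
From s11 via ϵ: add s4.
From s10 via ϵ: add s0, s1.
From s1 via ϵ: add s3.
No new states can be added; the closed set is {s0, s1, s3, s4, s8, s10, s11}.

{s0, s1, s3, s4, s8, s10, s11}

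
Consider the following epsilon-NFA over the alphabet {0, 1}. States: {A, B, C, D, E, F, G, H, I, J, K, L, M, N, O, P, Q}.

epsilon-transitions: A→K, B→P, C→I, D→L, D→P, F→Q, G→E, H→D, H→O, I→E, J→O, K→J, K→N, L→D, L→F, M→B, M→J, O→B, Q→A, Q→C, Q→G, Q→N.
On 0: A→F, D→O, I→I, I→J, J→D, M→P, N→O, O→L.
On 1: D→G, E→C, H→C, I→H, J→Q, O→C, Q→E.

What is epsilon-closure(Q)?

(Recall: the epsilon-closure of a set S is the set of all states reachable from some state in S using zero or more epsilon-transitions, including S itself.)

{A, B, C, E, G, I, J, K, N, O, P, Q}

Start with {Q}.
From Q via epsilon: add A, C, G, N.
From A via epsilon: add K.
From C via epsilon: add I.
From G via epsilon: add E.
From K via epsilon: add J.
From J via epsilon: add O.
From O via epsilon: add B.
From B via epsilon: add P.
No new states can be added; the closed set is {A, B, C, E, G, I, J, K, N, O, P, Q}.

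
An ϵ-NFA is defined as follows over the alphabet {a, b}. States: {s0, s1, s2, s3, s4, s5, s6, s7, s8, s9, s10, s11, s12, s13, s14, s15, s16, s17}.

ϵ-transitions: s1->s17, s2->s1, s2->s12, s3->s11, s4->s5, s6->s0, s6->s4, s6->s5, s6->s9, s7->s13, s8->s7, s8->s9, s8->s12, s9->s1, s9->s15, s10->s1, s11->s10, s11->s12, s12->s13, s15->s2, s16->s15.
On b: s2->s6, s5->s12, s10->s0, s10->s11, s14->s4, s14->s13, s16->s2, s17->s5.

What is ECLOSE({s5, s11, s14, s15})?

{s1, s2, s5, s10, s11, s12, s13, s14, s15, s17}

Start with {s5, s11, s14, s15}.
From s11 via ϵ: add s10, s12.
From s15 via ϵ: add s2.
From s2 via ϵ: add s1.
From s12 via ϵ: add s13.
From s1 via ϵ: add s17.
No new states can be added; the closed set is {s1, s2, s5, s10, s11, s12, s13, s14, s15, s17}.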